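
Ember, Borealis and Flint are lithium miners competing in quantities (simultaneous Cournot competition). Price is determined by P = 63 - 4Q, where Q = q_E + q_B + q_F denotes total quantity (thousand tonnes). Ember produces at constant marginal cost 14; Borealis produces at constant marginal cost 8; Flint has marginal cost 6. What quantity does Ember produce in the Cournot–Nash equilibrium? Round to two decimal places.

2.19

Ember's profit: π_E = (63 - 4Q)q_E - (14q_E). Setting ∂π_E/∂q_E = 0: 49 - 8q_E - 4(q_B + q_F) = 0.
Borealis's first-order condition: 55 - 8q_B - 4(q_E + q_F) = 0.
Flint's first-order condition: 57 - 8q_F - 4(q_E + q_B) = 0.
Adding the 3 first-order conditions: 161 − 16Q = 0, so Q = 161/16.
Back-substituting: q_E = (49 − 161/4)/4 = 35/16, q_B = (55 − 161/4)/4 = 59/16, q_F = (57 − 161/4)/4 = 67/16.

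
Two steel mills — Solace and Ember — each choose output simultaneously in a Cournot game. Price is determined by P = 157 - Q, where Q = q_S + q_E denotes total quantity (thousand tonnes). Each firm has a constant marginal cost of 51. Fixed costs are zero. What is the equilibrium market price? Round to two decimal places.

Each firm earns π_i = (157 - Q)q_i - 51q_i.
First-order condition (treating rivals' output as given): 106 - 2q_i - q_j = 0.
By symmetry each firm produces the same amount; substituting q_j = q_i yields q_i = 106/3.
Total output Q = 212/3, so price P = 157 - 212/3 = 259/3.

86.33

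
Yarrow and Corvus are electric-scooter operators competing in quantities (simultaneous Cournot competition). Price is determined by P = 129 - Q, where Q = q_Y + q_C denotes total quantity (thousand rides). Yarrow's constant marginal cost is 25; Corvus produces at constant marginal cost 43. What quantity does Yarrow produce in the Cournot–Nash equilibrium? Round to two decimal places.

Yarrow's profit: π_Y = (129 - Q)q_Y - (25q_Y). Setting ∂π_Y/∂q_Y = 0: 104 - 2q_Y - (q_C) = 0.
Corvus's profit: π_C = (129 - Q)q_C - (43q_C). Setting ∂π_C/∂q_C = 0: 86 - 2q_C - (q_Y) = 0.
So q_Y = (104 - q_C)/2 and q_C = (86 - q_Y)/2.
Substituting one into the other gives q_Y = 122/3 and q_C = 68/3.

40.67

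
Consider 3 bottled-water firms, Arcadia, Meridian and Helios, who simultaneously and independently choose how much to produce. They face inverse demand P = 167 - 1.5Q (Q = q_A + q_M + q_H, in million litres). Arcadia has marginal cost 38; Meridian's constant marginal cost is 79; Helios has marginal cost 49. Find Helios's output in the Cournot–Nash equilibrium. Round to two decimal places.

22.83

Arcadia's profit: π_A = (167 - 1.5Q)q_A - (38q_A). Setting ∂π_A/∂q_A = 0: 129 - 3q_A - (3/2)(q_M + q_H) = 0.
Meridian's profit: π_M = (167 - 1.5Q)q_M - (79q_M). Setting ∂π_M/∂q_M = 0: 88 - 3q_M - (3/2)(q_A + q_H) = 0.
Helios's profit: π_H = (167 - 1.5Q)q_H - (49q_H). Setting ∂π_H/∂q_H = 0: 118 - 3q_H - (3/2)(q_A + q_M) = 0.
Adding the 3 conditions: 335 − 3Q − 3Q = 0, i.e. Q = 335/6.
Back-substituting: q_A = (129 − 335/4)/(3/2) = 181/6, q_M = (88 − 335/4)/(3/2) = 17/6, q_H = (118 − 335/4)/(3/2) = 137/6.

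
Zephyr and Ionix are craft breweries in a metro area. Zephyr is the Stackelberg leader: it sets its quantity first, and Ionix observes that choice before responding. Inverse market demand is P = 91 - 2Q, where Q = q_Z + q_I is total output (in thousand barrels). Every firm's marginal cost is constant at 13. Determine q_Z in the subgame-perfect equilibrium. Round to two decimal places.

Solve by backward induction. Given q_Z, the follower Ionix maximises π_I = (91 - 2q_Z - 2q_I)q_I - 13q_I.
Setting the follower's marginal profit to zero, 78 - 2q_Z - 4q_I = 0, i.e. q_I = (78 - 2q_Z)/4.
Zephyr substitutes q_I(q_Z) into its own profit: π_Z = q_Z(91 - 2q_Z - (78 - 2q_Z)/2) - 13q_Z = (52 - q_Z)q_Z - 13q_Z.
Maximising: ∂π_Z/∂q_Z = 39 - 2q_Z = 0, giving q_Z = 39/2.
Then q_I = (78 - 2·(39/2))/4 = 39/4.

19.50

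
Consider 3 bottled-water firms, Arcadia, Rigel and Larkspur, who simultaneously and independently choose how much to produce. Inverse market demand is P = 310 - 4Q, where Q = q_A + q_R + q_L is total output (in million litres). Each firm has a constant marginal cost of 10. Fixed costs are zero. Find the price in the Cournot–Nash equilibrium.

Each firm earns π_i = (310 - 4Q)q_i - 10q_i.
First-order condition (treating rivals' output as given): 300 - 8q_i - 4·Σ_{j≠i} q_j = 0.
With identical firms every q_j equals q_i, so Σ_{j≠i} q_j = 2q_i and 300 = 16q_i, giving q_i = 75/4.
Total output Q = 225/4, so price P = 310 - 4·(225/4) = 85.

85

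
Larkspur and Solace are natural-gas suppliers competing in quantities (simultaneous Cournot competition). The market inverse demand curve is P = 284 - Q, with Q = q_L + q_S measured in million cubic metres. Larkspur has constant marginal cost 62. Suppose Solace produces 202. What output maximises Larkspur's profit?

With the rival's output fixed at 202, Larkspur's profit is π_L = (284 - 202 - q_L)q_L - (62q_L) = (82 - q_L)q_L - (62q_L).
∂π_L/∂q_L = 20 - 2q_L = 0, so q_L = 10.

10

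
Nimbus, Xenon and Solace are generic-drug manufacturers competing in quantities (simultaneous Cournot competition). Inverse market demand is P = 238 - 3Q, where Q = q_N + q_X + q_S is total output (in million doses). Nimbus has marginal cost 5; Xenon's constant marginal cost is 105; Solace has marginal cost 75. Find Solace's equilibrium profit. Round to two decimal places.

315.19

Nimbus's profit: π_N = (238 - 3Q)q_N - (5q_N). Setting ∂π_N/∂q_N = 0: 233 - 6q_N - 3(q_X + q_S) = 0.
Xenon's profit: π_X = (238 - 3Q)q_X - (105q_X). Setting ∂π_X/∂q_X = 0: 133 - 6q_X - 3(q_N + q_S) = 0.
Solace's profit: π_S = (238 - 3Q)q_S - (75q_S). Setting ∂π_S/∂q_S = 0: 163 - 6q_S - 3(q_N + q_X) = 0.
Summing all 3 equations gives 529 − 12Q = 0, hence Q = 529/12.
Back-substituting: q_N = (233 − 529/4)/3 = 403/12, q_X = (133 − 529/4)/3 = 1/4, q_S = (163 − 529/4)/3 = 41/4.
Price P = 238 - 3·(529/12) = 423/4.
Solace's profit: (423/4 - 75)·(41/4) = 315.1875.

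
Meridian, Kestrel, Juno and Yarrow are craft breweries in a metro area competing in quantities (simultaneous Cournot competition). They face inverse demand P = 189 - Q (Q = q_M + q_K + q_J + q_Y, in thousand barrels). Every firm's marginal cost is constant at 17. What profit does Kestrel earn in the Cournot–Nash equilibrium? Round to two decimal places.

1183.36

A representative firm's profit is π_i = q_i(189 - Q) - 17q_i.
Setting ∂π_i/∂q_i = 0 with rivals' quantities fixed: 172 - 2q_i - Σ_{j≠i} q_j = 0.
By symmetry each firm produces the same amount; substituting Σ_{j≠i} q_j = 3q_i yields q_i = 172/5.
Price P = 189 - 688/5 = 257/5.
Kestrel's profit: (257/5 - 17)·(172/5) = 1183.3600.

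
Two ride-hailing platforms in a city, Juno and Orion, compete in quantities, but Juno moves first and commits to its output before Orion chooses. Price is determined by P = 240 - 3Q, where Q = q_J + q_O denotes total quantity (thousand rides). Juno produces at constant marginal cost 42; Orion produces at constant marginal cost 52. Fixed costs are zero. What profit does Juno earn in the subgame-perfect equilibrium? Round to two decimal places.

1802.67

Solve by backward induction. Given q_J, the follower Orion maximises π_O = (240 - 3q_J - 3q_O)q_O - 52q_O.
Follower FOC: 188 - 3q_J - 6q_O = 0, so q_O(q_J) = (188 - 3q_J)/6.
The leader anticipates this reaction. Substituting into P = 240 - 3Q gives P = 146 - (3/2)q_J, so π_J = (146 - (3/2)q_J)q_J - 42q_J.
Leader FOC: 104 - 3q_J = 0, so q_J = 104/3.
Then q_O = (188 - 3·(104/3))/6 = 14.
Price P = 240 - 3·(146/3) = 94.
Juno's profit: (94 - 42)·(104/3) = 1802.6667.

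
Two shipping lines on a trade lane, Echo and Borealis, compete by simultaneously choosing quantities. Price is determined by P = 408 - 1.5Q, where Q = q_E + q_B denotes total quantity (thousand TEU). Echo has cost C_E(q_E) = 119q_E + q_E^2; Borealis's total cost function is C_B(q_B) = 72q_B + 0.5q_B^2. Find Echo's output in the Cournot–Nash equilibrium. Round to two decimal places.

36.73

Echo's profit: π_E = (408 - 1.5Q)q_E - (119q_E + q_E²). Setting ∂π_E/∂q_E = 0: 289 - 5q_E - (3/2)(q_B) = 0.
Borealis's first-order condition: 336 - 4q_B - (3/2)(q_E) = 0.
So q_E = (289 - (3/2)q_B)/5 and q_B = (336 - (3/2)q_E)/4.
Solving the pair: q_E = 36.7324, q_B = 70.2254.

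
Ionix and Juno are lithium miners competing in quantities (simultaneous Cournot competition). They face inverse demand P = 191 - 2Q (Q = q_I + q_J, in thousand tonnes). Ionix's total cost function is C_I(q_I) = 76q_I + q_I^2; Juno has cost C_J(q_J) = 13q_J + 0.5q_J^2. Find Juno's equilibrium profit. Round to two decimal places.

Ionix's profit: π_I = (191 - 2Q)q_I - (76q_I + q_I²). Setting ∂π_I/∂q_I = 0: 115 - 6q_I - 2(q_J) = 0.
Juno's profit: π_J = (191 - 2Q)q_J - (13q_J + (1/2)q_J²). Setting ∂π_J/∂q_J = 0: 178 - 5q_J - 2(q_I) = 0.
Best responses: q_I = (115 - 2q_J)/6, q_J = (178 - 2q_I)/5.
Substituting one into the other gives q_I = 219/26 and q_J = 419/13.
Price P = 191 - 2·(1057/26) = 1426/13.
Juno's profit: (1426/13)·(419/13) - 13·(419/13) - (1/2)(419/13)² = 2597.0562.

2597.06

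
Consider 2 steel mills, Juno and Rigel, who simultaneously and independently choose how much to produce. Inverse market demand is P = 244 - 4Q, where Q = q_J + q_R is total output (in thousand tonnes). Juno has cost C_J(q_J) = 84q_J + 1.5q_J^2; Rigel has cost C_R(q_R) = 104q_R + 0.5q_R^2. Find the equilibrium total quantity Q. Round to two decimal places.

Juno's profit: π_J = (244 - 4Q)q_J - (84q_J + (3/2)q_J²). Setting ∂π_J/∂q_J = 0: 160 - 11q_J - 4(q_R) = 0.
Rigel's profit: π_R = (244 - 4Q)q_R - (104q_R + (1/2)q_R²). Setting ∂π_R/∂q_R = 0: 140 - 9q_R - 4(q_J) = 0.
Best responses: q_J = (160 - 4q_R)/11, q_R = (140 - 4q_J)/9.
Solving the pair: q_J = 880/83, q_R = 900/83.
Total output Q = 880/83 + 900/83 = 1780/83.

21.45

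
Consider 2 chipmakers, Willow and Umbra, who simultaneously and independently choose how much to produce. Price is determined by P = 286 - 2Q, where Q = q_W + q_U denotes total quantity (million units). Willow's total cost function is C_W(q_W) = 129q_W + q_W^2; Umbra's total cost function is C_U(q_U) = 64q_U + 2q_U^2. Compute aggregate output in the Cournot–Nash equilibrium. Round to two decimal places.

Willow's profit: π_W = (286 - 2Q)q_W - (129q_W + q_W²). Setting ∂π_W/∂q_W = 0: 157 - 6q_W - 2(q_U) = 0.
Umbra's first-order condition: 222 - 8q_U - 2(q_W) = 0.
Best responses: q_W = (157 - 2q_U)/6, q_U = (222 - 2q_W)/8.
Substituting one into the other gives q_W = 203/11 and q_U = 509/22.
Total output Q = 203/11 + 509/22 = 915/22.

41.59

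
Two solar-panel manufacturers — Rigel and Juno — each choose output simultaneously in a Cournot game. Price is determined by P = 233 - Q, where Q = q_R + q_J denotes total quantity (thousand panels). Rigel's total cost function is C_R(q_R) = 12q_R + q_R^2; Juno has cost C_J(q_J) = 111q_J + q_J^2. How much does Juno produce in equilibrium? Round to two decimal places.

Rigel's profit: π_R = (233 - Q)q_R - (12q_R + q_R²). Setting ∂π_R/∂q_R = 0: 221 - 4q_R - (q_J) = 0.
Juno's first-order condition: 122 - 4q_J - (q_R) = 0.
Best responses: q_R = (221 - q_J)/4, q_J = (122 - q_R)/4.
Substituting one into the other gives q_R = 254/5 and q_J = 89/5.

17.80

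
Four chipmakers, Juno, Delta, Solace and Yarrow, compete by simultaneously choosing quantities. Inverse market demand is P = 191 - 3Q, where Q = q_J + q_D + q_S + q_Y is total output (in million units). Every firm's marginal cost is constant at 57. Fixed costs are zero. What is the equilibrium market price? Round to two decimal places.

Each firm earns π_i = (191 - 3Q)q_i - 57q_i.
Setting ∂π_i/∂q_i = 0 with rivals' quantities fixed: 134 - 6q_i - 3·Σ_{j≠i} q_j = 0.
With identical firms every q_j equals q_i, so Σ_{j≠i} q_j = 3q_i and 134 = 15q_i, giving q_i = 134/15.
Total output Q = 536/15, so price P = 191 - 3·(536/15) = 419/5.

83.80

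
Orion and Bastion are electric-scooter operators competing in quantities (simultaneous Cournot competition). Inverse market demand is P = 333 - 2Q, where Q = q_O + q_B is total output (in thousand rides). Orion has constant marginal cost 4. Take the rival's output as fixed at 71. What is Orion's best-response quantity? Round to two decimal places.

46.75

With the rival's output fixed at 71, Orion's profit is π_O = (333 - 2·71 - 2q_O)q_O - (4q_O) = (191 - 2q_O)q_O - (4q_O).
∂π_O/∂q_O = 187 - 4q_O = 0, so q_O = 187/4.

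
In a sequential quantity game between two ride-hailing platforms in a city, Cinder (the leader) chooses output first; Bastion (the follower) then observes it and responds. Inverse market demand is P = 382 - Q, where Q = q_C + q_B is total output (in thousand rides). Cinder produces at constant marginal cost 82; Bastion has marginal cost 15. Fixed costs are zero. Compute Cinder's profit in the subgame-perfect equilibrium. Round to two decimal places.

6786.13

The follower Bastion best-responds to any q_C: π_B = (382 - Q)q_B - 15q_B.
Follower FOC: 367 - q_C - 2q_B = 0, so q_B(q_C) = (367 - q_C)/2.
Cinder substitutes q_B(q_C) into its own profit: π_C = q_C(382 - q_C - (367 - q_C)/2) - 82q_C = (397/2 - (1/2)q_C)q_C - 82q_C.
Maximising: ∂π_C/∂q_C = 233/2 - q_C = 0, giving q_C = 233/2.
Then q_B = (367 - 233/2)/2 = 501/4.
Price P = 382 - 967/4 = 561/4.
Cinder's profit: (561/4 - 82)·(233/2) = 6786.1250.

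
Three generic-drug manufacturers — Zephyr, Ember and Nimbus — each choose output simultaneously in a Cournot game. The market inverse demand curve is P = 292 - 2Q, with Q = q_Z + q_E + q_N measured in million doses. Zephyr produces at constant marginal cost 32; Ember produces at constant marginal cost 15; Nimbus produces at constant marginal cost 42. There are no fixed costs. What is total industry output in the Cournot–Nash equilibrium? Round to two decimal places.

98.38

Zephyr's profit: π_Z = (292 - 2Q)q_Z - (32q_Z). Setting ∂π_Z/∂q_Z = 0: 260 - 4q_Z - 2(q_E + q_N) = 0.
Ember's profit: π_E = (292 - 2Q)q_E - (15q_E). Setting ∂π_E/∂q_E = 0: 277 - 4q_E - 2(q_Z + q_N) = 0.
Nimbus's first-order condition: 250 - 4q_N - 2(q_Z + q_E) = 0.
Adding the 3 first-order conditions: 787 − 8Q = 0, so Q = 787/8.
Back-substituting: q_Z = (260 − 787/4)/2 = 253/8, q_E = (277 − 787/4)/2 = 321/8, q_N = (250 − 787/4)/2 = 213/8.
Total output Q = 253/8 + 321/8 + 213/8 = 787/8.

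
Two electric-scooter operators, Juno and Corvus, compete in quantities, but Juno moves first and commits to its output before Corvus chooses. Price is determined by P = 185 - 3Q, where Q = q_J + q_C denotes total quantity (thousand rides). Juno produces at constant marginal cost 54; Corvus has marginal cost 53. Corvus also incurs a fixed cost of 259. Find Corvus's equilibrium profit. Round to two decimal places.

115.08

Solve by backward induction. Given q_J, the follower Corvus maximises π_C = (185 - 3q_J - 3q_C)q_C - 53q_C.
Follower FOC: 132 - 3q_J - 6q_C = 0, so q_C(q_J) = (132 - 3q_J)/6.
The leader anticipates this reaction. Substituting into P = 185 - 3Q gives P = 119 - (3/2)q_J, so π_J = (119 - (3/2)q_J)q_J - 54q_J.
The leader's first-order condition 65 - 3q_J = 0 yields q_J = 65/3.
Then q_C = (132 - 3·(65/3))/6 = 67/6.
Price P = 185 - 3·(197/6) = 173/2.
Corvus's profit: (173/2 - 53)·(67/6) - 259 = 1381/12.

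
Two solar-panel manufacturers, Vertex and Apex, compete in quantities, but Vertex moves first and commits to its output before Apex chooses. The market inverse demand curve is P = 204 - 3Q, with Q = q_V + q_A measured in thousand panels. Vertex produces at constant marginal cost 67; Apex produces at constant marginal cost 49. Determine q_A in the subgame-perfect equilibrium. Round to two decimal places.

15.92

The follower Apex best-responds to any q_V: π_A = (204 - 3Q)q_A - 49q_A.
Setting the follower's marginal profit to zero, 155 - 3q_V - 6q_A = 0, i.e. q_A = (155 - 3q_V)/6.
The leader anticipates this reaction. Substituting into P = 204 - 3Q gives P = 253/2 - (3/2)q_V, so π_V = (253/2 - (3/2)q_V)q_V - 67q_V.
The leader's first-order condition 119/2 - 3q_V = 0 yields q_V = 119/6.
Then q_A = (155 - 3·(119/6))/6 = 191/12.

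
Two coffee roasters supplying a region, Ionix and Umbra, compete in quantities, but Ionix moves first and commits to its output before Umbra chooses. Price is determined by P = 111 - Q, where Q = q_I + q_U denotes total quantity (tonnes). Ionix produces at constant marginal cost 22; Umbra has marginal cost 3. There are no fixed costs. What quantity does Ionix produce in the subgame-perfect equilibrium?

The follower Umbra best-responds to any q_I: π_U = (111 - Q)q_U - 3q_U.
Follower FOC: 108 - q_I - 2q_U = 0, so q_U(q_I) = (108 - q_I)/2.
Ionix substitutes q_U(q_I) into its own profit: π_I = q_I(111 - q_I - (108 - q_I)/2) - 22q_I = (57 - (1/2)q_I)q_I - 22q_I.
Maximising: ∂π_I/∂q_I = 35 - q_I = 0, giving q_I = 35.
Then q_U = (108 - 35)/2 = 73/2.

35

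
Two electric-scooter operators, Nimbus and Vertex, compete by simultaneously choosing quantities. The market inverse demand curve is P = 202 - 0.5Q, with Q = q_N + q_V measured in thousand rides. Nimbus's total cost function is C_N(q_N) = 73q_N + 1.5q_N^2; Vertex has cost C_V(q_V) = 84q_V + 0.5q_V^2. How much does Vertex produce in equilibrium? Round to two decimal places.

52.58

Nimbus's profit: π_N = (202 - 0.5Q)q_N - (73q_N + (3/2)q_N²). Setting ∂π_N/∂q_N = 0: 129 - 4q_N - (1/2)(q_V) = 0.
Vertex's first-order condition: 118 - 2q_V - (1/2)(q_N) = 0.
So q_N = (129 - (1/2)q_V)/4 and q_V = (118 - (1/2)q_N)/2.
Substituting one into the other gives q_N = 796/31 and q_V = 1630/31.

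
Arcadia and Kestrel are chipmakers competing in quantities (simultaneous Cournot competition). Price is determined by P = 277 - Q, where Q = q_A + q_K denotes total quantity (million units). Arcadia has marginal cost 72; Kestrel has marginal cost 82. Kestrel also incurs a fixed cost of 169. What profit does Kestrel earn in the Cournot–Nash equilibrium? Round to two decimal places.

Arcadia's profit: π_A = (277 - Q)q_A - (72q_A). Setting ∂π_A/∂q_A = 0: 205 - 2q_A - (q_K) = 0.
Kestrel's profit: π_K = (277 - Q)q_K - (82q_K). Setting ∂π_K/∂q_K = 0: 195 - 2q_K - (q_A) = 0.
So q_A = (205 - q_K)/2 and q_K = (195 - q_A)/2.
Solving the pair: q_A = 215/3, q_K = 185/3.
Price P = 277 - 400/3 = 431/3.
Kestrel's profit: (431/3 - 82)·(185/3) - 169 = 3633.7778.

3633.78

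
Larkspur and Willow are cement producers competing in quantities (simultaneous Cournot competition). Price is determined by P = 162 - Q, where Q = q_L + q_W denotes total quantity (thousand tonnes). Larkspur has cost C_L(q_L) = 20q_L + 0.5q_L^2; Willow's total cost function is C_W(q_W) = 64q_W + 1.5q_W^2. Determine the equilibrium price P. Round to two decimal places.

107.43

Larkspur's profit: π_L = (162 - Q)q_L - (20q_L + (1/2)q_L²). Setting ∂π_L/∂q_L = 0: 142 - 3q_L - (q_W) = 0.
Willow's first-order condition: 98 - 5q_W - (q_L) = 0.
So q_L = (142 - q_W)/3 and q_W = (98 - q_L)/5.
Solving the pair: q_L = 306/7, q_W = 76/7.
Total output Q = 382/7, so price P = 162 - 382/7 = 752/7.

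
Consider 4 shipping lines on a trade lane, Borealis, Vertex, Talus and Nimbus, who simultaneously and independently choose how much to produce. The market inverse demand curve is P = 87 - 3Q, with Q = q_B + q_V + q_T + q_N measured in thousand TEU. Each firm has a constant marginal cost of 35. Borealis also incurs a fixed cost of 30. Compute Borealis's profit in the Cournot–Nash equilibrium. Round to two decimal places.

6.05

A representative firm's profit is π_i = q_i(87 - 3Q) - 35q_i.
Setting ∂π_i/∂q_i = 0 with rivals' quantities fixed: 52 - 6q_i - 3·Σ_{j≠i} q_j = 0.
With identical firms every q_j equals q_i, so Σ_{j≠i} q_j = 3q_i and 52 = 15q_i, giving q_i = 52/15.
Price P = 87 - 3·(208/15) = 227/5.
Borealis's profit: (227/5 - 35)·(52/15) - 30 = 454/75.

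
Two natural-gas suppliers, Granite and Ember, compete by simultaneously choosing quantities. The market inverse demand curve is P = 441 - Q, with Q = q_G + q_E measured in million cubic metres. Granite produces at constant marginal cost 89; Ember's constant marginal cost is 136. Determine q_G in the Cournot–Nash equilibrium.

133

Granite's profit: π_G = (441 - Q)q_G - (89q_G). Setting ∂π_G/∂q_G = 0: 352 - 2q_G - (q_E) = 0.
Ember's first-order condition: 305 - 2q_E - (q_G) = 0.
Best responses: q_G = (352 - q_E)/2, q_E = (305 - q_G)/2.
Substituting one into the other gives q_G = 133 and q_E = 86.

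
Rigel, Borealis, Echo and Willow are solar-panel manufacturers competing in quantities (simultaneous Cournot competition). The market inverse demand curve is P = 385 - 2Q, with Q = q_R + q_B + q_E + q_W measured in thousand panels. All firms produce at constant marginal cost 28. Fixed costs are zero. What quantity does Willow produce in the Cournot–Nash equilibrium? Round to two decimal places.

35.70

Each firm earns π_i = (385 - 2Q)q_i - 28q_i.
First-order condition (treating rivals' output as given): 357 - 4q_i - 2·Σ_{j≠i} q_j = 0.
With identical firms every q_j equals q_i, so Σ_{j≠i} q_j = 3q_i and 357 = 10q_i, giving q_i = 357/10.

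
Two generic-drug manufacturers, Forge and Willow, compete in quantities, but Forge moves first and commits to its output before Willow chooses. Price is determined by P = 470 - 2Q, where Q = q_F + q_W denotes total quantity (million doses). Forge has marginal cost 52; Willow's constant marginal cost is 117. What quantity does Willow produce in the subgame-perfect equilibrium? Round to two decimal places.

27.88

Solve by backward induction. Given q_F, the follower Willow maximises π_W = (470 - 2q_F - 2q_W)q_W - 117q_W.
∂π_W/∂q_W = 353 - 2q_F - 4q_W = 0 gives the reaction function q_W = (353 - 2q_F)/4.
Forge substitutes q_W(q_F) into its own profit: π_F = q_F(470 - 2q_F - (353 - 2q_F)/2) - 52q_F = (587/2 - q_F)q_F - 52q_F.
Maximising: ∂π_F/∂q_F = 483/2 - 2q_F = 0, giving q_F = 483/4.
Then q_W = (353 - 2·(483/4))/4 = 223/8.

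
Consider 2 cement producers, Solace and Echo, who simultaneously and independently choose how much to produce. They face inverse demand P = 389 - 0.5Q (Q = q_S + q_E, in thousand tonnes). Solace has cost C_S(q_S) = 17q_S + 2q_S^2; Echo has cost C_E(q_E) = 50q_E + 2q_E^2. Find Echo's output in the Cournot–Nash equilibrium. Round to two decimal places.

Solace's profit: π_S = (389 - 0.5Q)q_S - (17q_S + 2q_S²). Setting ∂π_S/∂q_S = 0: 372 - 5q_S - (1/2)(q_E) = 0.
Echo's first-order condition: 339 - 5q_E - (1/2)(q_S) = 0.
Rearranging gives the reaction functions q_S = (372 - (1/2)q_E)/5 and q_E = (339 - (1/2)q_S)/5.
Solving the pair: q_S = 68.3030, q_E = 60.9697.

60.97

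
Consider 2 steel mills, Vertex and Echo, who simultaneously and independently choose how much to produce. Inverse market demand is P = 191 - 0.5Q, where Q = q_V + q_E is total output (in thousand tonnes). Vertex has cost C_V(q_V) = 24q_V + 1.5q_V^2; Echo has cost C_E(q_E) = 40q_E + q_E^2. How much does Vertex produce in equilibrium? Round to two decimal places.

36.21

Vertex's profit: π_V = (191 - 0.5Q)q_V - (24q_V + (3/2)q_V²). Setting ∂π_V/∂q_V = 0: 167 - 4q_V - (1/2)(q_E) = 0.
Echo's profit: π_E = (191 - 0.5Q)q_E - (40q_E + q_E²). Setting ∂π_E/∂q_E = 0: 151 - 3q_E - (1/2)(q_V) = 0.
Best responses: q_V = (167 - (1/2)q_E)/4, q_E = (151 - (1/2)q_V)/3.
Substituting one into the other gives q_V = 1702/47 and q_E = 44.2979.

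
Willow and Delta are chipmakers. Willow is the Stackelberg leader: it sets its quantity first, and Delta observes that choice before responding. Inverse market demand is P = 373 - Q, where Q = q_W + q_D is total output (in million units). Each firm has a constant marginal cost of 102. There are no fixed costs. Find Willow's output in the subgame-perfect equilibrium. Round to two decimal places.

The follower Delta best-responds to any q_W: π_D = (373 - Q)q_D - 102q_D.
Follower FOC: 271 - q_W - 2q_D = 0, so q_D(q_W) = (271 - q_W)/2.
The leader anticipates this reaction. Substituting into P = 373 - Q gives P = 475/2 - (1/2)q_W, so π_W = (475/2 - (1/2)q_W)q_W - 102q_W.
Maximising: ∂π_W/∂q_W = 271/2 - q_W = 0, giving q_W = 271/2.
Then q_D = (271 - 271/2)/2 = 271/4.

135.50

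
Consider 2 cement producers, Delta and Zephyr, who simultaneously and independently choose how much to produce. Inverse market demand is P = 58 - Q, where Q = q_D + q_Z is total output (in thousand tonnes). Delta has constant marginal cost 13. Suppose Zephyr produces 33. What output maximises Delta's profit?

With the rival's output fixed at 33, Delta's profit is π_D = (58 - 33 - q_D)q_D - (13q_D) = (25 - q_D)q_D - (13q_D).
∂π_D/∂q_D = 12 - 2q_D = 0, so q_D = 6.

6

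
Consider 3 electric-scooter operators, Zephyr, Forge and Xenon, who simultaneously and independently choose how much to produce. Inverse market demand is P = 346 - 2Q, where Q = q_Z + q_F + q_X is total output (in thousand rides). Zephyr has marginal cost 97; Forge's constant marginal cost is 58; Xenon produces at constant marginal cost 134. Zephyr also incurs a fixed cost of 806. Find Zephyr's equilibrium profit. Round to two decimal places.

1100.53

Zephyr's profit: π_Z = (346 - 2Q)q_Z - (97q_Z). Setting ∂π_Z/∂q_Z = 0: 249 - 4q_Z - 2(q_F + q_X) = 0.
Forge's first-order condition: 288 - 4q_F - 2(q_Z + q_X) = 0.
Xenon's first-order condition: 212 - 4q_X - 2(q_Z + q_F) = 0.
Adding the 3 conditions: 749 − 4Q − 4Q = 0, i.e. Q = 749/8.
Back-substituting: q_Z = (249 − 749/4)/2 = 247/8, q_F = (288 − 749/4)/2 = 403/8, q_X = (212 − 749/4)/2 = 99/8.
Price P = 346 - 2·(749/8) = 635/4.
Zephyr's profit: (635/4 - 97)·(247/8) - 806 = 1100.5313.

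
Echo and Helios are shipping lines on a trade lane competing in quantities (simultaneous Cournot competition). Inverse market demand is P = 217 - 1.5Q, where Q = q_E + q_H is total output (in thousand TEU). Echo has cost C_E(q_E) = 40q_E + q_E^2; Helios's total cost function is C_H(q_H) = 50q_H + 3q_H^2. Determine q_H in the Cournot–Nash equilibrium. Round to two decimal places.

13.32

Echo's profit: π_E = (217 - 1.5Q)q_E - (40q_E + q_E²). Setting ∂π_E/∂q_E = 0: 177 - 5q_E - (3/2)(q_H) = 0.
Helios's first-order condition: 167 - 9q_H - (3/2)(q_E) = 0.
Rearranging gives the reaction functions q_E = (177 - (3/2)q_H)/5 and q_H = (167 - (3/2)q_E)/9.
Substituting one into the other gives q_E = 1790/57 and q_H = 13.3216.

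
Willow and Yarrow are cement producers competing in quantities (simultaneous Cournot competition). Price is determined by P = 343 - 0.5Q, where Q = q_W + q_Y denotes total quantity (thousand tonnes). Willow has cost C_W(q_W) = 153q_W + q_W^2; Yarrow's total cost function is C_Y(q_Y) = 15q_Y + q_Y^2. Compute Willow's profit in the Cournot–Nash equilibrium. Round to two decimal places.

Willow's profit: π_W = (343 - 0.5Q)q_W - (153q_W + q_W²). Setting ∂π_W/∂q_W = 0: 190 - 3q_W - (1/2)(q_Y) = 0.
Yarrow's first-order condition: 328 - 3q_Y - (1/2)(q_W) = 0.
So q_W = (190 - (1/2)q_Y)/3 and q_Y = (328 - (1/2)q_W)/3.
Solving the pair: q_W = 232/5, q_Y = 508/5.
Price P = 343 - (1/2)·148 = 269.
Willow's profit: 269·(232/5) - 153·(232/5) - (232/5)² = 3229.4400.

3229.44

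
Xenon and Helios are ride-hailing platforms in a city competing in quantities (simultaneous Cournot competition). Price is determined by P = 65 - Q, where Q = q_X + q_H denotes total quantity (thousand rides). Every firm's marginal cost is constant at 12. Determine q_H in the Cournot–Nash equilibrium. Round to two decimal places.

Each firm earns π_i = (65 - Q)q_i - 12q_i.
Setting ∂π_i/∂q_i = 0 with rivals' quantities fixed: 53 - 2q_i - q_j = 0.
With identical firms every q_j equals q_i, so q_j = q_i and 53 = 3q_i, giving q_i = 53/3.

17.67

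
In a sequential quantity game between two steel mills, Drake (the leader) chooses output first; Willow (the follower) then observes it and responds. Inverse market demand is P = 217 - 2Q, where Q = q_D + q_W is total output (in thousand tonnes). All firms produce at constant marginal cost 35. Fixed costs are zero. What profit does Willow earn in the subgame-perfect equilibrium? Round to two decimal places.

1035.13

Solve by backward induction. Given q_D, the follower Willow maximises π_W = (217 - 2q_D - 2q_W)q_W - 35q_W.
Follower FOC: 182 - 2q_D - 4q_W = 0, so q_W(q_D) = (182 - 2q_D)/4.
The leader anticipates this reaction. Substituting into P = 217 - 2Q gives P = 126 - q_D, so π_D = (126 - q_D)q_D - 35q_D.
The leader's first-order condition 91 - 2q_D = 0 yields q_D = 91/2.
Then q_W = (182 - 2·(91/2))/4 = 91/4.
Price P = 217 - 2·(273/4) = 161/2.
Willow's profit: (161/2 - 35)·(91/4) = 1035.1250.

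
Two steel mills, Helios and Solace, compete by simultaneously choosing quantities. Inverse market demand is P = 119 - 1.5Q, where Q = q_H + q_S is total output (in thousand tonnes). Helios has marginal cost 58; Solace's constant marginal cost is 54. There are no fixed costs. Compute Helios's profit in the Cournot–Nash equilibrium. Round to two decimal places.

240.67

Helios's profit: π_H = (119 - 1.5Q)q_H - (58q_H). Setting ∂π_H/∂q_H = 0: 61 - 3q_H - (3/2)(q_S) = 0.
Solace's profit: π_S = (119 - 1.5Q)q_S - (54q_S). Setting ∂π_S/∂q_S = 0: 65 - 3q_S - (3/2)(q_H) = 0.
So q_H = (61 - (3/2)q_S)/3 and q_S = (65 - (3/2)q_H)/3.
Solving the pair: q_H = 38/3, q_S = 46/3.
Price P = 119 - (3/2)·28 = 77.
Helios's profit: (77 - 58)·(38/3) = 722/3.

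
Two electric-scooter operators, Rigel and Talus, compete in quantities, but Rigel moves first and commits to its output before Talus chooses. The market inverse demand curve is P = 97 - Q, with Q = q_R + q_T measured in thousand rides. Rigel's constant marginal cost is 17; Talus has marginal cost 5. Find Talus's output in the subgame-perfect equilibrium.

Solve by backward induction. Given q_R, the follower Talus maximises π_T = (97 - q_R - q_T)q_T - 5q_T.
∂π_T/∂q_T = 92 - q_R - 2q_T = 0 gives the reaction function q_T = (92 - q_R)/2.
Rigel substitutes q_T(q_R) into its own profit: π_R = q_R(97 - q_R - (92 - q_R)/2) - 17q_R = (51 - (1/2)q_R)q_R - 17q_R.
The leader's first-order condition 34 - q_R = 0 yields q_R = 34.
Then q_T = (92 - 34)/2 = 29.

29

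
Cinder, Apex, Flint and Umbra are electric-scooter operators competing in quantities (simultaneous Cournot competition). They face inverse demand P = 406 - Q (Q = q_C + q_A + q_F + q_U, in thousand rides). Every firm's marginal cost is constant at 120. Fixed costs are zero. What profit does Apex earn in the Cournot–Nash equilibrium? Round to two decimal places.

3271.84

A representative firm's profit is π_i = q_i(406 - Q) - 120q_i.
First-order condition (treating rivals' output as given): 286 - 2q_i - Σ_{j≠i} q_j = 0.
With identical firms every q_j equals q_i, so Σ_{j≠i} q_j = 3q_i and 286 = 5q_i, giving q_i = 286/5.
Price P = 406 - 1144/5 = 886/5.
Apex's profit: (886/5 - 120)·(286/5) = 3271.8400.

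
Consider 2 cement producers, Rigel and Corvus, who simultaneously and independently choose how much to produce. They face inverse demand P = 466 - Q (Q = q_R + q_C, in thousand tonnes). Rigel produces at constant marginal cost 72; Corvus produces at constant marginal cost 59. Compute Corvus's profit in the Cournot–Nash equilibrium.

19600

Rigel's profit: π_R = (466 - Q)q_R - (72q_R). Setting ∂π_R/∂q_R = 0: 394 - 2q_R - (q_C) = 0.
Corvus's first-order condition: 407 - 2q_C - (q_R) = 0.
Rearranging gives the reaction functions q_R = (394 - q_C)/2 and q_C = (407 - q_R)/2.
Solving the pair: q_R = 127, q_C = 140.
Price P = 466 - 267 = 199.
Corvus's profit: (199 - 59)·140 = 19600.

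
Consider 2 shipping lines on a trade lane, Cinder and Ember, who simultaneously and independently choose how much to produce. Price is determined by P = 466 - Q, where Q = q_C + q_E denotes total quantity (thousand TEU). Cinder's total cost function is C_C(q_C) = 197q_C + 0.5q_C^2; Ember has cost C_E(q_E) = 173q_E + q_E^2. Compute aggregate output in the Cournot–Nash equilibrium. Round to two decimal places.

Cinder's profit: π_C = (466 - Q)q_C - (197q_C + (1/2)q_C²). Setting ∂π_C/∂q_C = 0: 269 - 3q_C - (q_E) = 0.
Ember's profit: π_E = (466 - Q)q_E - (173q_E + q_E²). Setting ∂π_E/∂q_E = 0: 293 - 4q_E - (q_C) = 0.
So q_C = (269 - q_E)/3 and q_E = (293 - q_C)/4.
Solving the pair: q_C = 783/11, q_E = 610/11.
Total output Q = 783/11 + 610/11 = 1393/11.

126.64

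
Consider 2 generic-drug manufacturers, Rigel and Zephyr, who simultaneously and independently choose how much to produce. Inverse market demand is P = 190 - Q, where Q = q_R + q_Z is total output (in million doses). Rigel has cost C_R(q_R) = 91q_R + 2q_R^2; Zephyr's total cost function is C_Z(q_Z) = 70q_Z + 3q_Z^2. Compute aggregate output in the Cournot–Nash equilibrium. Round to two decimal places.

27.51

Rigel's profit: π_R = (190 - Q)q_R - (91q_R + 2q_R²). Setting ∂π_R/∂q_R = 0: 99 - 6q_R - (q_Z) = 0.
Zephyr's profit: π_Z = (190 - Q)q_Z - (70q_Z + 3q_Z²). Setting ∂π_Z/∂q_Z = 0: 120 - 8q_Z - (q_R) = 0.
So q_R = (99 - q_Z)/6 and q_Z = (120 - q_R)/8.
Substituting one into the other gives q_R = 672/47 and q_Z = 621/47.
Total output Q = 672/47 + 621/47 = 1293/47.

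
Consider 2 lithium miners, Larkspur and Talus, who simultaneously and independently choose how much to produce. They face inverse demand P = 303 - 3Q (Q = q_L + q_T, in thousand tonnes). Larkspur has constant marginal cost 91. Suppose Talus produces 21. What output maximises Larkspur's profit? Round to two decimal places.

24.83

With the rival's output fixed at 21, Larkspur's profit is π_L = (303 - 3·21 - 3q_L)q_L - (91q_L) = (240 - 3q_L)q_L - (91q_L).
∂π_L/∂q_L = 149 - 6q_L = 0, so q_L = 149/6.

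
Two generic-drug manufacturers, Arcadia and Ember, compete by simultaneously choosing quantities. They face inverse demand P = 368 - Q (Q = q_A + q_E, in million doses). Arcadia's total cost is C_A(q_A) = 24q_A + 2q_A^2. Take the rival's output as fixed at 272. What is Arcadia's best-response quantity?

12

With the rival's output fixed at 272, Arcadia's profit is π_A = (368 - 272 - q_A)q_A - (24q_A + 2q_A²) = (96 - q_A)q_A - (24q_A + 2q_A²).
∂π_A/∂q_A = 72 - 6q_A = 0, so q_A = 12.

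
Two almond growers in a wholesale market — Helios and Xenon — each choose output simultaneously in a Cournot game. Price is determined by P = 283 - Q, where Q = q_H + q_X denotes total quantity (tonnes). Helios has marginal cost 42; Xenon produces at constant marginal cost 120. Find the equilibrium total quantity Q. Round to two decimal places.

134.67

Helios's profit: π_H = (283 - Q)q_H - (42q_H). Setting ∂π_H/∂q_H = 0: 241 - 2q_H - (q_X) = 0.
Xenon's profit: π_X = (283 - Q)q_X - (120q_X). Setting ∂π_X/∂q_X = 0: 163 - 2q_X - (q_H) = 0.
Rearranging gives the reaction functions q_H = (241 - q_X)/2 and q_X = (163 - q_H)/2.
Substituting one into the other gives q_H = 319/3 and q_X = 85/3.
Total output Q = 319/3 + 85/3 = 404/3.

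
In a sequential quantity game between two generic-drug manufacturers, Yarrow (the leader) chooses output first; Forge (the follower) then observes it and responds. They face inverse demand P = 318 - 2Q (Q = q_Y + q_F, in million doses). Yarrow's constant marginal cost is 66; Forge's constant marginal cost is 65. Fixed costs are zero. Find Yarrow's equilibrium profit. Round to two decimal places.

The follower Forge best-responds to any q_Y: π_F = (318 - 2Q)q_F - 65q_F.
Follower FOC: 253 - 2q_Y - 4q_F = 0, so q_F(q_Y) = (253 - 2q_Y)/4.
The leader anticipates this reaction. Substituting into P = 318 - 2Q gives P = 383/2 - q_Y, so π_Y = (383/2 - q_Y)q_Y - 66q_Y.
Maximising: ∂π_Y/∂q_Y = 251/2 - 2q_Y = 0, giving q_Y = 251/4.
Then q_F = (253 - 2·(251/4))/4 = 255/8.
Price P = 318 - 2·(757/8) = 515/4.
Yarrow's profit: (515/4 - 66)·(251/4) = 3937.5625.

3937.56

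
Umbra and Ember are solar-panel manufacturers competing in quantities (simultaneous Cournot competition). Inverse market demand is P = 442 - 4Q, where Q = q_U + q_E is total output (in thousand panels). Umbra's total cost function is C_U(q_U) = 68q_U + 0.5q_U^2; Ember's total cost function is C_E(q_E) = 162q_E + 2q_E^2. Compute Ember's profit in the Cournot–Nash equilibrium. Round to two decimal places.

Umbra's profit: π_U = (442 - 4Q)q_U - (68q_U + (1/2)q_U²). Setting ∂π_U/∂q_U = 0: 374 - 9q_U - 4(q_E) = 0.
Ember's first-order condition: 280 - 12q_E - 4(q_U) = 0.
So q_U = (374 - 4q_E)/9 and q_E = (280 - 4q_U)/12.
Solving the pair: q_U = 842/23, q_E = 256/23.
Price P = 442 - 4·(1098/23) = 251.0435.
Ember's profit: 251.0435·(256/23) - 162·(256/23) - 2(256/23)² = 743.3195.

743.32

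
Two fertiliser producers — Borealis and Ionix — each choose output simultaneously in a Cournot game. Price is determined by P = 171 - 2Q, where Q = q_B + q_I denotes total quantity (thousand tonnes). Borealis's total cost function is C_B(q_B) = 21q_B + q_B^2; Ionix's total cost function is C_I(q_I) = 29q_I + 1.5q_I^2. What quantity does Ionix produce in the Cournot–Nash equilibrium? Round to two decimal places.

14.53

Borealis's profit: π_B = (171 - 2Q)q_B - (21q_B + q_B²). Setting ∂π_B/∂q_B = 0: 150 - 6q_B - 2(q_I) = 0.
Ionix's profit: π_I = (171 - 2Q)q_I - (29q_I + (3/2)q_I²). Setting ∂π_I/∂q_I = 0: 142 - 7q_I - 2(q_B) = 0.
So q_B = (150 - 2q_I)/6 and q_I = (142 - 2q_B)/7.
Substituting one into the other gives q_B = 383/19 and q_I = 276/19.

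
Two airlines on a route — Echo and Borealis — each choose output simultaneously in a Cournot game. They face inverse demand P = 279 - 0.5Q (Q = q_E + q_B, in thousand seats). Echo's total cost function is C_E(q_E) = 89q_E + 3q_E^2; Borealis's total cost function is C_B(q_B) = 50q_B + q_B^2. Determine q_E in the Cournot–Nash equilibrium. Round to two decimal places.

21.95

Echo's profit: π_E = (279 - 0.5Q)q_E - (89q_E + 3q_E²). Setting ∂π_E/∂q_E = 0: 190 - 7q_E - (1/2)(q_B) = 0.
Borealis's first-order condition: 229 - 3q_B - (1/2)(q_E) = 0.
Rearranging gives the reaction functions q_E = (190 - (1/2)q_B)/7 and q_B = (229 - (1/2)q_E)/3.
Solving the pair: q_E = 1822/83, q_B = 72.6747.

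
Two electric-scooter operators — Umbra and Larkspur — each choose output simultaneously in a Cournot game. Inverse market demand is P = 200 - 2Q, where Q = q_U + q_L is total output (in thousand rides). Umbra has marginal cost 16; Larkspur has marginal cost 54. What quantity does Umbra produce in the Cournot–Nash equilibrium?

Umbra's profit: π_U = (200 - 2Q)q_U - (16q_U). Setting ∂π_U/∂q_U = 0: 184 - 4q_U - 2(q_L) = 0.
Larkspur's first-order condition: 146 - 4q_L - 2(q_U) = 0.
Rearranging gives the reaction functions q_U = (184 - 2q_L)/4 and q_L = (146 - 2q_U)/4.
Solving the pair: q_U = 37, q_L = 18.

37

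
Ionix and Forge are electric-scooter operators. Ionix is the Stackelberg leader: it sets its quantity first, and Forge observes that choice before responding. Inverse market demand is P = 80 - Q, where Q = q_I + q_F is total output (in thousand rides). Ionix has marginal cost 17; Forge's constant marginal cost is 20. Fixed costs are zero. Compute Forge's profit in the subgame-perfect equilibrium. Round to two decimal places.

182.25

The follower Forge best-responds to any q_I: π_F = (80 - Q)q_F - 20q_F.
Follower FOC: 60 - q_I - 2q_F = 0, so q_F(q_I) = (60 - q_I)/2.
Ionix substitutes q_F(q_I) into its own profit: π_I = q_I(80 - q_I - (60 - q_I)/2) - 17q_I = (50 - (1/2)q_I)q_I - 17q_I.
Leader FOC: 33 - q_I = 0, so q_I = 33.
Then q_F = (60 - 33)/2 = 27/2.
Price P = 80 - 93/2 = 67/2.
Forge's profit: (67/2 - 20)·(27/2) = 729/4.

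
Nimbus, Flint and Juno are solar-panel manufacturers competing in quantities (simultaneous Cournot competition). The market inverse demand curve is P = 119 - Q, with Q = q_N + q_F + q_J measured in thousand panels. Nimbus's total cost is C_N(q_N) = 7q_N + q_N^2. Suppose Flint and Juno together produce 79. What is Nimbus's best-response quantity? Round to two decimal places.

8.25

With rivals' combined output fixed at 79, Nimbus's profit is π_N = (119 - 79 - q_N)q_N - (7q_N + q_N²) = (40 - q_N)q_N - (7q_N + q_N²).
∂π_N/∂q_N = 33 - 4q_N = 0, so q_N = 33/4.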